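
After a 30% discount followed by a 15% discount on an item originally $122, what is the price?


First discount:
30% of $122 = $36.60
Price after first discount:
$122 - $36.60 = $85.40
Second discount:
15% of $85.40 = $12.81
Final price:
$85.40 - $12.81 = $72.59

$72.59


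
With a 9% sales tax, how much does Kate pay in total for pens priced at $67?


Calculate the tax:
9% of $67 = $6.03
Add tax to price:
$67 + $6.03 = $73.03

$73.03


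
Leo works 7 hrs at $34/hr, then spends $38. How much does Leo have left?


Calculate earnings:
7 x $34 = $238
Subtract spending:
$238 - $38 = $200

$200


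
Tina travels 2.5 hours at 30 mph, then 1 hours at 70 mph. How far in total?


Leg 1 distance:
30 x 2.5 = 75 miles
Leg 2 distance:
70 x 1 = 70 miles
Total distance:
75 + 70 = 145 miles

145 miles


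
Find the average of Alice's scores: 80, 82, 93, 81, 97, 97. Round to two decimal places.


Add the scores:
80 + 82 + 93 + 81 + 97 + 97 = 530
Divide by the number of tests:
530 / 6 = 88.3333... ≈ 88.33

88.33


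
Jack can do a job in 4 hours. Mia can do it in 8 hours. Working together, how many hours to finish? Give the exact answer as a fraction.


Jack's rate: 1/4 of the job per hour
Mia's rate: 1/8 of the job per hour
Combined rate: 1/4 + 1/8 = 3/8 per hour
Time = 1 / (3/8) = 8/3 hours (≈ 2.67 hours)

8/3 hours


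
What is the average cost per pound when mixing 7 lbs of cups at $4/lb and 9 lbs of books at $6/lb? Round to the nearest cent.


Cost of cups:
7 x $4 = $28
Cost of books:
9 x $6 = $54
Total cost: $28 + $54 = $82
Total weight: 16 lbs
Average: $82 / 16 = $5.125 ≈ $5.13/lb

$5.13/lb


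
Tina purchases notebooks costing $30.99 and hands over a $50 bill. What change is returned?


Start with the amount paid:
$50
Subtract the price:
$50 - $30.99 = $19.01

$19.01


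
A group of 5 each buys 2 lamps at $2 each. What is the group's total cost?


Cost per person:
2 x $2 = $4
Group total:
5 x $4 = $20

$20


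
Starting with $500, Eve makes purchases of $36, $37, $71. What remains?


Add up expenses:
$36 + $37 + $71 = $144
Subtract from budget:
$500 - $144 = $356

$356


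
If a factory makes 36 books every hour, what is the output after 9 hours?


Production rate: 36 books per hour
Time: 9 hours
Total: 36 x 9 = 324 books

324 books


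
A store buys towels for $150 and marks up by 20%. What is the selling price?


Calculate the markup amount:
20% of $150 = $30
Add to cost:
$150 + $30 = $180

$180


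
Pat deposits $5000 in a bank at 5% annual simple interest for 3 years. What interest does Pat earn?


Use the formula I = P x R x T / 100
P x R x T = 5000 x 5 x 3 = 75000
I = 75000 / 100 = $750

$750


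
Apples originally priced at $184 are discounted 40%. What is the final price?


Calculate the discount amount:
40% of $184 = $73.60
Subtract from original:
$184 - $73.60 = $110.40

$110.40


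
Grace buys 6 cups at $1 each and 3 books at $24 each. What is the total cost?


Cost of cups:
6 x $1 = $6
Cost of books:
3 x $24 = $72
Add both:
$6 + $72 = $78

$78


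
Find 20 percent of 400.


Convert percentage to decimal:
20% = 0.2
Multiply:
400 x 0.2 = 80

80


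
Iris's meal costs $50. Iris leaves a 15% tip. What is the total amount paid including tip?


Calculate the tip:
15% of $50 = $7.50
Add tip to meal cost:
$50 + $7.50 = $57.50

$57.50


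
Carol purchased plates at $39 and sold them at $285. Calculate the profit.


Selling price = $285
Cost price = $39
Profit = selling price - cost price:
Profit = $285 - $39 = $246

$246


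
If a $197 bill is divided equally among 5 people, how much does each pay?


Total bill: $197
Number of people: 5
Each pays: $197 / 5 = $39.40

$39.40


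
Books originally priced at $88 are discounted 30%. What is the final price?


Calculate the discount amount:
30% of $88 = $26.40
Subtract from original:
$88 - $26.40 = $61.60

$61.60


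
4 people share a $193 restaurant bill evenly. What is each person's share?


Total bill: $193
Number of people: 4
Each pays: $193 / 4 = $48.25

$48.25


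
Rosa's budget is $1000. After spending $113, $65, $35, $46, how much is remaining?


Add up expenses:
$113 + $65 + $35 + $46 = $259
Subtract from budget:
$1000 - $259 = $741

$741


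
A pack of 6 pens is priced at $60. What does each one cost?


Total cost: $60
Number of items: 6
Unit price: $60 / 6 = $10

$10


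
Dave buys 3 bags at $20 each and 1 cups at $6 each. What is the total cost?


Cost of bags:
3 x $20 = $60
Cost of cups:
1 x $6 = $6
Add both:
$60 + $6 = $66

$66


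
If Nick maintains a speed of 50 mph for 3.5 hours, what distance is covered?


Use the formula: distance = speed x time
Speed = 50 mph, Time = 3.5 hours
50 x 3.5 = 175 miles

175 miles


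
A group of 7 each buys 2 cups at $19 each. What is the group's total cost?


Cost per person:
2 x $19 = $38
Group total:
7 x $38 = $266

$266


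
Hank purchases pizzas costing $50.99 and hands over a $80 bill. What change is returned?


Start with the amount paid:
$80
Subtract the price:
$80 - $50.99 = $29.01

$29.01


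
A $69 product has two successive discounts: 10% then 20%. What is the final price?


First discount:
10% of $69 = $6.90
Price after first discount:
$69 - $6.90 = $62.10
Second discount:
20% of $62.10 = $12.42
Final price:
$62.10 - $12.42 = $49.68

$49.68


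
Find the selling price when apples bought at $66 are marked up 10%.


Calculate the markup amount:
10% of $66 = $6.60
Add to cost:
$66 + $6.60 = $72.60

$72.60


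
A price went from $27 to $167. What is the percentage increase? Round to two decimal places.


Find the absolute change:
|167 - 27| = 140
Divide by original and multiply by 100:
140 / 27 x 100 = 518.5185...% ≈ 518.52%

518.52%


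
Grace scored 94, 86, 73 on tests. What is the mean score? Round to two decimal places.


Add the scores:
94 + 86 + 73 = 253
Divide by the number of tests:
253 / 3 = 84.3333... ≈ 84.33

84.33


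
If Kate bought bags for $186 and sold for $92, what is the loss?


Selling price = $92
Cost price = $186
Loss = cost price - selling price:
Loss = $186 - $92 = $94

$94


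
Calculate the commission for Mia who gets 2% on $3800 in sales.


Convert rate to decimal:
2% = 0.02
Multiply by sales:
$3800 x 0.02 = $76

$76


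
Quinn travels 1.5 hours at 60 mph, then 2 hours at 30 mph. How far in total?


Leg 1 distance:
60 x 1.5 = 90 miles
Leg 2 distance:
30 x 2 = 60 miles
Total distance:
90 + 60 = 150 miles

150 miles


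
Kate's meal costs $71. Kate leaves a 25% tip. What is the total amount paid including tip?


Calculate the tip:
25% of $71 = $17.75
Add tip to meal cost:
$71 + $17.75 = $88.75

$88.75


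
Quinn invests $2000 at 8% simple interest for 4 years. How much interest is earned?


Use the formula I = P x R x T / 100
P x R x T = 2000 x 8 x 4 = 64000
I = 64000 / 100 = $640

$640


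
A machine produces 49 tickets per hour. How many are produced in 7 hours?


Production rate: 49 tickets per hour
Time: 7 hours
Total: 49 x 7 = 343 tickets

343 tickets


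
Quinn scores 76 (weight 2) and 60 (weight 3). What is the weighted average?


Weighted sum:
2 x 76 + 3 x 60 = 332
Total weight:
2 + 3 = 5
Weighted average:
332 / 5 = 66.4

66.4


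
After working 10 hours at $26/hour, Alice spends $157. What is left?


Calculate earnings:
10 x $26 = $260
Subtract spending:
$260 - $157 = $103

$103


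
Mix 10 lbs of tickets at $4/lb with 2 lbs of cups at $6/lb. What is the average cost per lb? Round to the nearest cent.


Cost of tickets:
10 x $4 = $40
Cost of cups:
2 x $6 = $12
Total cost: $40 + $12 = $52
Total weight: 12 lbs
Average: $52 / 12 = $4.3333... ≈ $4.33/lb

$4.33/lb


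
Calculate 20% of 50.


Convert percentage to decimal:
20% = 0.2
Multiply:
50 x 0.2 = 10

10


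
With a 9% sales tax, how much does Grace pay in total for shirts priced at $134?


Calculate the tax:
9% of $134 = $12.06
Add tax to price:
$134 + $12.06 = $146.06

$146.06


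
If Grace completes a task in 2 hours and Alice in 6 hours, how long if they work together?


Grace's rate: 1/2 of the job per hour
Alice's rate: 1/6 of the job per hour
Combined rate: 1/2 + 1/6 = 2/3 per hour
Time = 1 / (2/3) = 3/2 = 1.5 hours

1.5 hours


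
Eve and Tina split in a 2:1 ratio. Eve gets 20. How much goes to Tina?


Find the multiplier:
20 / 2 = 10
Apply to Tina's share:
1 x 10 = 10

10


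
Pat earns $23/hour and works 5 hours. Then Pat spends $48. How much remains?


Calculate earnings:
5 x $23 = $115
Subtract spending:
$115 - $48 = $67

$67


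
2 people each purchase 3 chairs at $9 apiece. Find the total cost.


Cost per person:
3 x $9 = $27
Group total:
2 x $27 = $54

$54


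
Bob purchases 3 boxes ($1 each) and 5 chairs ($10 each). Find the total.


Cost of boxes:
3 x $1 = $3
Cost of chairs:
5 x $10 = $50
Add both:
$3 + $50 = $53

$53


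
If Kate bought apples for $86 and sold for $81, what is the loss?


Selling price = $81
Cost price = $86
Loss = cost price - selling price:
Loss = $86 - $81 = $5

$5


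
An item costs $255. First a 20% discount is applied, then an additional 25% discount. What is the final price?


First discount:
20% of $255 = $51
Price after first discount:
$255 - $51 = $204
Second discount:
25% of $204 = $51
Final price:
$204 - $51 = $153

$153


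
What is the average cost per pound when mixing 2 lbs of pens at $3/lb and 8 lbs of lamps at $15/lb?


Cost of pens:
2 x $3 = $6
Cost of lamps:
8 x $15 = $120
Total cost: $6 + $120 = $126
Total weight: 10 lbs
Average: $126 / 10 = $12.60/lb

$12.60/lb


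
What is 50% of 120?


Convert percentage to decimal:
50% = 0.5
Multiply:
120 x 0.5 = 60

60


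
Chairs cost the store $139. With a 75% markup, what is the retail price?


Calculate the markup amount:
75% of $139 = $104.25
Add to cost:
$139 + $104.25 = $243.25

$243.25


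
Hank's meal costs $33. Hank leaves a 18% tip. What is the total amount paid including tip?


Calculate the tip:
18% of $33 = $5.94
Add tip to meal cost:
$33 + $5.94 = $38.94

$38.94


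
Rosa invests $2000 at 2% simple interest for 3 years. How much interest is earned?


Use the formula I = P x R x T / 100
P x R x T = 2000 x 2 x 3 = 12000
I = 12000 / 100 = $120

$120


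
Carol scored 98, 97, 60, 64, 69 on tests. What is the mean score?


Add the scores:
98 + 97 + 60 + 64 + 69 = 388
Divide by the number of tests:
388 / 5 = 77.6

77.6


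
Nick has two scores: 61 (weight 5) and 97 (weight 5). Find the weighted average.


Weighted sum:
5 x 61 + 5 x 97 = 790
Total weight:
5 + 5 = 10
Weighted average:
790 / 10 = 79

79


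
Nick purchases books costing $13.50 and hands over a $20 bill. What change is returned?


Start with the amount paid:
$20
Subtract the price:
$20 - $13.50 = $6.50

$6.50


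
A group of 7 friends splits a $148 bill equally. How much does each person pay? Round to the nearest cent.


Total bill: $148
Number of people: 7
Each pays: $148 / 7 = $21.1428... ≈ $21.14

$21.14


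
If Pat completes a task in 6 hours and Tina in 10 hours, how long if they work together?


Pat's rate: 1/6 of the job per hour
Tina's rate: 1/10 of the job per hour
Combined rate: 1/6 + 1/10 = 4/15 per hour
Time = 1 / (4/15) = 15/4 = 3.75 hours

3.75 hours


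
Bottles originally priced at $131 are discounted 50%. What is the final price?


Calculate the discount amount:
50% of $131 = $65.50
Subtract from original:
$131 - $65.50 = $65.50

$65.50


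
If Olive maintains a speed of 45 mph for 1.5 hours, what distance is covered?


Use the formula: distance = speed x time
Speed = 45 mph, Time = 1.5 hours
45 x 1.5 = 67.5 miles

67.5 miles


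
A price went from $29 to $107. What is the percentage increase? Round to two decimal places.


Find the absolute change:
|107 - 29| = 78
Divide by original and multiply by 100:
78 / 29 x 100 = 268.9655...% ≈ 268.97%

268.97%


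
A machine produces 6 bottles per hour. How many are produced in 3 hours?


Production rate: 6 bottles per hour
Time: 3 hours
Total: 6 x 3 = 18 bottles

18 bottles


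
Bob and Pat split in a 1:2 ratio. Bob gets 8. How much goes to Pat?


Find the multiplier:
8 / 1 = 8
Apply to Pat's share:
2 x 8 = 16

16


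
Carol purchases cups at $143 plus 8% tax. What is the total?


Calculate the tax:
8% of $143 = $11.44
Add tax to price:
$143 + $11.44 = $154.44

$154.44


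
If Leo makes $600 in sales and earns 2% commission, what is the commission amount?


Convert rate to decimal:
2% = 0.02
Multiply by sales:
$600 x 0.02 = $12

$12


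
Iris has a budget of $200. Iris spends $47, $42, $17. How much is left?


Add up expenses:
$47 + $42 + $17 = $106
Subtract from budget:
$200 - $106 = $94

$94


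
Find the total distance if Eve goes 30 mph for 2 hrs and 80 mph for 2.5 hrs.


Leg 1 distance:
30 x 2 = 60 miles
Leg 2 distance:
80 x 2.5 = 200 miles
Total distance:
60 + 200 = 260 miles

260 miles


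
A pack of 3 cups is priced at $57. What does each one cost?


Total cost: $57
Number of items: 3
Unit price: $57 / 3 = $19

$19


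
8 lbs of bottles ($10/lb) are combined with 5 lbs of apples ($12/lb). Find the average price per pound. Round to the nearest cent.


Cost of bottles:
8 x $10 = $80
Cost of apples:
5 x $12 = $60
Total cost: $80 + $60 = $140
Total weight: 13 lbs
Average: $140 / 13 = $10.7692... ≈ $10.77/lb

$10.77/lb


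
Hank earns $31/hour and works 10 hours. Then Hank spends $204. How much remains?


Calculate earnings:
10 x $31 = $310
Subtract spending:
$310 - $204 = $106

$106


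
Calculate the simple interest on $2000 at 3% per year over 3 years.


Use the formula I = P x R x T / 100
P x R x T = 2000 x 3 x 3 = 18000
I = 18000 / 100 = $180

$180


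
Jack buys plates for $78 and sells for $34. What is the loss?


Selling price = $34
Cost price = $78
Loss = cost price - selling price:
Loss = $78 - $34 = $44

$44


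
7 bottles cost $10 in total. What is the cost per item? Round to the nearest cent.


Total cost: $10
Number of items: 7
Unit price: $10 / 7 = $1.4285... ≈ $1.43

$1.43


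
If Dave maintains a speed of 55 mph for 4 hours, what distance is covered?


Use the formula: distance = speed x time
Speed = 55 mph, Time = 4 hours
55 x 4 = 220 miles

220 miles


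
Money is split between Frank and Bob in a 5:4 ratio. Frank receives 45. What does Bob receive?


Find the multiplier:
45 / 5 = 9
Apply to Bob's share:
4 x 9 = 36

36


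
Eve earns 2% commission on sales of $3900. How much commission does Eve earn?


Convert rate to decimal:
2% = 0.02
Multiply by sales:
$3900 x 0.02 = $78

$78


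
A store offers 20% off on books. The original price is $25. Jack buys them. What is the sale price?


Calculate the discount amount:
20% of $25 = $5
Subtract from original:
$25 - $5 = $20

$20


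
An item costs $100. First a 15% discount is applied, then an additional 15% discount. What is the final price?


First discount:
15% of $100 = $15
Price after first discount:
$100 - $15 = $85
Second discount:
15% of $85 = $12.75
Final price:
$85 - $12.75 = $72.25

$72.25


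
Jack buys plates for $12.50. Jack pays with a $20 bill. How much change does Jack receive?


Start with the amount paid:
$20
Subtract the price:
$20 - $12.50 = $7.50

$7.50


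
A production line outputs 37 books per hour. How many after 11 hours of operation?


Production rate: 37 books per hour
Time: 11 hours
Total: 37 x 11 = 407 books

407 books


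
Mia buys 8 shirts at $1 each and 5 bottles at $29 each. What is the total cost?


Cost of shirts:
8 x $1 = $8
Cost of bottles:
5 x $29 = $145
Add both:
$8 + $145 = $153

$153


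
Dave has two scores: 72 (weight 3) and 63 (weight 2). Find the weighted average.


Weighted sum:
3 x 72 + 2 x 63 = 342
Total weight:
3 + 2 = 5
Weighted average:
342 / 5 = 68.4

68.4


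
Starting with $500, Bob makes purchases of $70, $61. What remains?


Add up expenses:
$70 + $61 = $131
Subtract from budget:
$500 - $131 = $369

$369


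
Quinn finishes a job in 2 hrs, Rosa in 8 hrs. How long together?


Quinn's rate: 1/2 of the job per hour
Rosa's rate: 1/8 of the job per hour
Combined rate: 1/2 + 1/8 = 5/8 per hour
Time = 1 / (5/8) = 8/5 = 1.6 hours

1.6 hours


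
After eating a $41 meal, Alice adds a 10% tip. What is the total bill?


Calculate the tip:
10% of $41 = $4.10
Add tip to meal cost:
$41 + $4.10 = $45.10

$45.10


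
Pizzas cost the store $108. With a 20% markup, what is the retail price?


Calculate the markup amount:
20% of $108 = $21.60
Add to cost:
$108 + $21.60 = $129.60

$129.60


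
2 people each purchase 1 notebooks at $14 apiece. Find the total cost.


Cost per person:
1 x $14 = $14
Group total:
2 x $14 = $28

$28


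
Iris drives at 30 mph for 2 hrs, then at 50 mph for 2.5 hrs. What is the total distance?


Leg 1 distance:
30 x 2 = 60 miles
Leg 2 distance:
50 x 2.5 = 125 miles
Total distance:
60 + 125 = 185 miles

185 miles


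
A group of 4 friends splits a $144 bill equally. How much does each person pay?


Total bill: $144
Number of people: 4
Each pays: $144 / 4 = $36

$36


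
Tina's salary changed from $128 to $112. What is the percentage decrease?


Find the absolute change:
|112 - 128| = 16
Divide by original and multiply by 100:
16 / 128 x 100 = 12.5%

12.5%


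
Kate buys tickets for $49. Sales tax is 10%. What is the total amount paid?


Calculate the tax:
10% of $49 = $4.90
Add tax to price:
$49 + $4.90 = $53.90

$53.90


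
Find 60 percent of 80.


Convert percentage to decimal:
60% = 0.6
Multiply:
80 x 0.6 = 48

48


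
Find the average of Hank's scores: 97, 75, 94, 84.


Add the scores:
97 + 75 + 94 + 84 = 350
Divide by the number of tests:
350 / 4 = 87.5

87.5


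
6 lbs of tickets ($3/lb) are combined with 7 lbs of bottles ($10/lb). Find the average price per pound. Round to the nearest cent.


Cost of tickets:
6 x $3 = $18
Cost of bottles:
7 x $10 = $70
Total cost: $18 + $70 = $88
Total weight: 13 lbs
Average: $88 / 13 = $6.7692... ≈ $6.77/lb

$6.77/lb


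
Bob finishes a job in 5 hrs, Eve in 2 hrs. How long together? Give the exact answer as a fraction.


Bob's rate: 1/5 of the job per hour
Eve's rate: 1/2 of the job per hour
Combined rate: 1/5 + 1/2 = 7/10 per hour
Time = 1 / (7/10) = 10/7 hours (≈ 1.43 hours)

10/7 hours


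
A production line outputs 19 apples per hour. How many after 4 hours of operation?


Production rate: 19 apples per hour
Time: 4 hours
Total: 19 x 4 = 76 apples

76 apples


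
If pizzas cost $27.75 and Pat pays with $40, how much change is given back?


Start with the amount paid:
$40
Subtract the price:
$40 - $27.75 = $12.25

$12.25


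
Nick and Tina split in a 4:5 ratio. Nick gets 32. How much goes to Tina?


Find the multiplier:
32 / 4 = 8
Apply to Tina's share:
5 x 8 = 40

40


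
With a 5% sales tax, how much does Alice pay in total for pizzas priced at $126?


Calculate the tax:
5% of $126 = $6.30
Add tax to price:
$126 + $6.30 = $132.30

$132.30


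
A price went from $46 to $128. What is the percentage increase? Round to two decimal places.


Find the absolute change:
|128 - 46| = 82
Divide by original and multiply by 100:
82 / 46 x 100 = 178.2608...% ≈ 178.26%

178.26%


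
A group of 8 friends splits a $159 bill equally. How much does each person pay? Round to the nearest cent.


Total bill: $159
Number of people: 8
Each pays: $159 / 8 = $19.875 ≈ $19.88

$19.88


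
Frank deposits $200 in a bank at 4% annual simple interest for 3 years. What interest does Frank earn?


Use the formula I = P x R x T / 100
P x R x T = 200 x 4 x 3 = 2400
I = 2400 / 100 = $24

$24


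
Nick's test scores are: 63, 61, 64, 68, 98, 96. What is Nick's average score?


Add the scores:
63 + 61 + 64 + 68 + 98 + 96 = 450
Divide by the number of tests:
450 / 6 = 75

75


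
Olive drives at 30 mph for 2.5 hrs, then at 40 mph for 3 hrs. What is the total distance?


Leg 1 distance:
30 x 2.5 = 75 miles
Leg 2 distance:
40 x 3 = 120 miles
Total distance:
75 + 120 = 195 miles

195 miles


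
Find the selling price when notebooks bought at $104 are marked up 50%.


Calculate the markup amount:
50% of $104 = $52
Add to cost:
$104 + $52 = $156

$156


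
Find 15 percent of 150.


Convert percentage to decimal:
15% = 0.15
Multiply:
150 x 0.15 = 22.5

22.5


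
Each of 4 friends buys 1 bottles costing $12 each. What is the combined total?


Cost per person:
1 x $12 = $12
Group total:
4 x $12 = $48

$48


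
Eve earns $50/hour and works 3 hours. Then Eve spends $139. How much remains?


Calculate earnings:
3 x $50 = $150
Subtract spending:
$150 - $139 = $11

$11


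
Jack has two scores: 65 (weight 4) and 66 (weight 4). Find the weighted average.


Weighted sum:
4 x 65 + 4 x 66 = 524
Total weight:
4 + 4 = 8
Weighted average:
524 / 8 = 65.5

65.5


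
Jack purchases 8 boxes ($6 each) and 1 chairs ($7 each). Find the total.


Cost of boxes:
8 x $6 = $48
Cost of chairs:
1 x $7 = $7
Add both:
$48 + $7 = $55

$55


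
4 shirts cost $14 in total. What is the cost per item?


Total cost: $14
Number of items: 4
Unit price: $14 / 4 = $3.50

$3.50


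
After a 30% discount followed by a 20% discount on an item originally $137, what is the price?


First discount:
30% of $137 = $41.10
Price after first discount:
$137 - $41.10 = $95.90
Second discount:
20% of $95.90 = $19.18
Final price:
$95.90 - $19.18 = $76.72

$76.72


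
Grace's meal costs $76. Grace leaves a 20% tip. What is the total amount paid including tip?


Calculate the tip:
20% of $76 = $15.20
Add tip to meal cost:
$76 + $15.20 = $91.20

$91.20


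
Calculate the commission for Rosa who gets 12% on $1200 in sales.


Convert rate to decimal:
12% = 0.12
Multiply by sales:
$1200 x 0.12 = $144

$144


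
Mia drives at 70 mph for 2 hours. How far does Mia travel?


Use the formula: distance = speed x time
Speed = 70 mph, Time = 2 hours
70 x 2 = 140 miles

140 miles


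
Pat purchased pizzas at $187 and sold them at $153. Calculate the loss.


Selling price = $153
Cost price = $187
Loss = cost price - selling price:
Loss = $187 - $153 = $34

$34


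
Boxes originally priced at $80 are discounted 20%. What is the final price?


Calculate the discount amount:
20% of $80 = $16
Subtract from original:
$80 - $16 = $64

$64


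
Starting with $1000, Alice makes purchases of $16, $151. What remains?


Add up expenses:
$16 + $151 = $167
Subtract from budget:
$1000 - $167 = $833

$833


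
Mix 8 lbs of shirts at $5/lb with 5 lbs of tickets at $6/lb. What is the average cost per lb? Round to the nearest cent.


Cost of shirts:
8 x $5 = $40
Cost of tickets:
5 x $6 = $30
Total cost: $40 + $30 = $70
Total weight: 13 lbs
Average: $70 / 13 = $5.3846... ≈ $5.38/lb

$5.38/lb


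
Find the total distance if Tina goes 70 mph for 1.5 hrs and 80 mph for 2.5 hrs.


Leg 1 distance:
70 x 1.5 = 105 miles
Leg 2 distance:
80 x 2.5 = 200 miles
Total distance:
105 + 200 = 305 miles

305 miles


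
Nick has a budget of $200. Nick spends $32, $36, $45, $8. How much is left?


Add up expenses:
$32 + $36 + $45 + $8 = $121
Subtract from budget:
$200 - $121 = $79

$79


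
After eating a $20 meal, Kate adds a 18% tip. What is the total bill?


Calculate the tip:
18% of $20 = $3.60
Add tip to meal cost:
$20 + $3.60 = $23.60

$23.60


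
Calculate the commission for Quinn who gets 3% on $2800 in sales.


Convert rate to decimal:
3% = 0.03
Multiply by sales:
$2800 x 0.03 = $84

$84


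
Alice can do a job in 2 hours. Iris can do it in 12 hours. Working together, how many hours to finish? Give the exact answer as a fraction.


Alice's rate: 1/2 of the job per hour
Iris's rate: 1/12 of the job per hour
Combined rate: 1/2 + 1/12 = 7/12 per hour
Time = 1 / (7/12) = 12/7 hours (≈ 1.71 hours)

12/7 hours


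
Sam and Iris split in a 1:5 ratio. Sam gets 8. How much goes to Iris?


Find the multiplier:
8 / 1 = 8
Apply to Iris's share:
5 x 8 = 40

40


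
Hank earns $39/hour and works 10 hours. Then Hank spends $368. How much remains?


Calculate earnings:
10 x $39 = $390
Subtract spending:
$390 - $368 = $22

$22


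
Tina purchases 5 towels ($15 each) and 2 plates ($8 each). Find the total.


Cost of towels:
5 x $15 = $75
Cost of plates:
2 x $8 = $16
Add both:
$75 + $16 = $91

$91


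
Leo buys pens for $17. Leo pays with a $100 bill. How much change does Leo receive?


Start with the amount paid:
$100
Subtract the price:
$100 - $17 = $83

$83


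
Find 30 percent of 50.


Convert percentage to decimal:
30% = 0.3
Multiply:
50 x 0.3 = 15

15


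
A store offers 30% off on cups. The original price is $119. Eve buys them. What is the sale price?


Calculate the discount amount:
30% of $119 = $35.70
Subtract from original:
$119 - $35.70 = $83.30

$83.30


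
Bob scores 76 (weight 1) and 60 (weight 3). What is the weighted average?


Weighted sum:
1 x 76 + 3 x 60 = 256
Total weight:
1 + 3 = 4
Weighted average:
256 / 4 = 64

64


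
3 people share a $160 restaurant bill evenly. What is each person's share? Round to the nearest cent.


Total bill: $160
Number of people: 3
Each pays: $160 / 3 = $53.3333... ≈ $53.33

$53.33


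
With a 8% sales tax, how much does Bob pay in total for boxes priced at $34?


Calculate the tax:
8% of $34 = $2.72
Add tax to price:
$34 + $2.72 = $36.72

$36.72


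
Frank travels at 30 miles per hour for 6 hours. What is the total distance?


Use the formula: distance = speed x time
Speed = 30 mph, Time = 6 hours
30 x 6 = 180 miles

180 miles


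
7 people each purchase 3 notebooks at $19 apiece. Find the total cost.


Cost per person:
3 x $19 = $57
Group total:
7 x $57 = $399

$399


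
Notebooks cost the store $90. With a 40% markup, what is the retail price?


Calculate the markup amount:
40% of $90 = $36
Add to cost:
$90 + $36 = $126

$126


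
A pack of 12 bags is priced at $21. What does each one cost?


Total cost: $21
Number of items: 12
Unit price: $21 / 12 = $1.75

$1.75


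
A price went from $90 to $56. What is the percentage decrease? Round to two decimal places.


Find the absolute change:
|56 - 90| = 34
Divide by original and multiply by 100:
34 / 90 x 100 = 37.7777...% ≈ 37.78%

37.78%


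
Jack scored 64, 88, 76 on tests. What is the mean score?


Add the scores:
64 + 88 + 76 = 228
Divide by the number of tests:
228 / 3 = 76

76


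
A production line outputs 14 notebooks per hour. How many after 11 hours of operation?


Production rate: 14 notebooks per hour
Time: 11 hours
Total: 14 x 11 = 154 notebooks

154 notebooks


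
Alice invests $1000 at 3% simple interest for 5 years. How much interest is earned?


Use the formula I = P x R x T / 100
P x R x T = 1000 x 3 x 5 = 15000
I = 15000 / 100 = $150

$150


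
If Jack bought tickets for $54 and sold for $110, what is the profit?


Selling price = $110
Cost price = $54
Profit = selling price - cost price:
Profit = $110 - $54 = $56

$56


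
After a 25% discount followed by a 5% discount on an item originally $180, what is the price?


First discount:
25% of $180 = $45
Price after first discount:
$180 - $45 = $135
Second discount:
5% of $135 = $6.75
Final price:
$135 - $6.75 = $128.25

$128.25


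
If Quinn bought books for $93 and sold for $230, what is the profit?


Selling price = $230
Cost price = $93
Profit = selling price - cost price:
Profit = $230 - $93 = $137

$137


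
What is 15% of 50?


Convert percentage to decimal:
15% = 0.15
Multiply:
50 x 0.15 = 7.5

7.5


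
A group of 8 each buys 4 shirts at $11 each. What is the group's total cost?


Cost per person:
4 x $11 = $44
Group total:
8 x $44 = $352

$352


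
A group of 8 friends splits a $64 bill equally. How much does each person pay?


Total bill: $64
Number of people: 8
Each pays: $64 / 8 = $8

$8


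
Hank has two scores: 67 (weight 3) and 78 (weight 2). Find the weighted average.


Weighted sum:
3 x 67 + 2 x 78 = 357
Total weight:
3 + 2 = 5
Weighted average:
357 / 5 = 71.4

71.4


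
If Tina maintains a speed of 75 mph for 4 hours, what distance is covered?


Use the formula: distance = speed x time
Speed = 75 mph, Time = 4 hours
75 x 4 = 300 miles

300 miles


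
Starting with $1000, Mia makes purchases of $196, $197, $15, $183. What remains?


Add up expenses:
$196 + $197 + $15 + $183 = $591
Subtract from budget:
$1000 - $591 = $409

$409


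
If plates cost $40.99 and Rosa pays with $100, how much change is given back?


Start with the amount paid:
$100
Subtract the price:
$100 - $40.99 = $59.01

$59.01


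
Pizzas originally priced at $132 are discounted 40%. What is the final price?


Calculate the discount amount:
40% of $132 = $52.80
Subtract from original:
$132 - $52.80 = $79.20

$79.20


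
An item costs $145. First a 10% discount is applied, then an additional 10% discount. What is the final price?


First discount:
10% of $145 = $14.50
Price after first discount:
$145 - $14.50 = $130.50
Second discount:
10% of $130.50 = $13.05
Final price:
$130.50 - $13.05 = $117.45

$117.45


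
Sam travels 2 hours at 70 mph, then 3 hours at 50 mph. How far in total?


Leg 1 distance:
70 x 2 = 140 miles
Leg 2 distance:
50 x 3 = 150 miles
Total distance:
140 + 150 = 290 miles

290 miles


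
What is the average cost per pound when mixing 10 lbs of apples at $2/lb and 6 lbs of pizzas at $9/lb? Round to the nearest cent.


Cost of apples:
10 x $2 = $20
Cost of pizzas:
6 x $9 = $54
Total cost: $20 + $54 = $74
Total weight: 16 lbs
Average: $74 / 16 = $4.625 ≈ $4.63/lb

$4.63/lb


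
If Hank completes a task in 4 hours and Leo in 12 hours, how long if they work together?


Hank's rate: 1/4 of the job per hour
Leo's rate: 1/12 of the job per hour
Combined rate: 1/4 + 1/12 = 1/3 per hour
Time = 1 / (1/3) = 3 hours

3 hours


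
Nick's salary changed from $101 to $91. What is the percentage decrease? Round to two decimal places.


Find the absolute change:
|91 - 101| = 10
Divide by original and multiply by 100:
10 / 101 x 100 = 9.9009...% ≈ 9.9%

9.9%


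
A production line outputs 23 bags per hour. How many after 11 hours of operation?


Production rate: 23 bags per hour
Time: 11 hours
Total: 23 x 11 = 253 bags

253 bags


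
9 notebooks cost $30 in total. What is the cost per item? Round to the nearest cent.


Total cost: $30
Number of items: 9
Unit price: $30 / 9 = $3.3333... ≈ $3.33

$3.33


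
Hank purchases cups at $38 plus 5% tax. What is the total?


Calculate the tax:
5% of $38 = $1.90
Add tax to price:
$38 + $1.90 = $39.90

$39.90


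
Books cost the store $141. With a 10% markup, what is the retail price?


Calculate the markup amount:
10% of $141 = $14.10
Add to cost:
$141 + $14.10 = $155.10

$155.10


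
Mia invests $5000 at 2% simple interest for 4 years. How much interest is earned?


Use the formula I = P x R x T / 100
P x R x T = 5000 x 2 x 4 = 40000
I = 40000 / 100 = $400

$400


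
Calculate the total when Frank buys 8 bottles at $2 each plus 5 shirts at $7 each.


Cost of bottles:
8 x $2 = $16
Cost of shirts:
5 x $7 = $35
Add both:
$16 + $35 = $51

$51


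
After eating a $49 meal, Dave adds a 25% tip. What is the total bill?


Calculate the tip:
25% of $49 = $12.25
Add tip to meal cost:
$49 + $12.25 = $61.25

$61.25


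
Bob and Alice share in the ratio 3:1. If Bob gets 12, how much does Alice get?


Find the multiplier:
12 / 3 = 4
Apply to Alice's share:
1 x 4 = 4

4


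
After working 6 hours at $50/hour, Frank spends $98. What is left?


Calculate earnings:
6 x $50 = $300
Subtract spending:
$300 - $98 = $202

$202


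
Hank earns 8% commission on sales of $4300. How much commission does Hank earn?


Convert rate to decimal:
8% = 0.08
Multiply by sales:
$4300 x 0.08 = $344

$344


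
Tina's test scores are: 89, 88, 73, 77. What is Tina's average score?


Add the scores:
89 + 88 + 73 + 77 = 327
Divide by the number of tests:
327 / 4 = 81.75

81.75


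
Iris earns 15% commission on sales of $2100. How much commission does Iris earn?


Convert rate to decimal:
15% = 0.15
Multiply by sales:
$2100 x 0.15 = $315

$315


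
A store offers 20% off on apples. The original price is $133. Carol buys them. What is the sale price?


Calculate the discount amount:
20% of $133 = $26.60
Subtract from original:
$133 - $26.60 = $106.40

$106.40


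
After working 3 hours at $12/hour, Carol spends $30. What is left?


Calculate earnings:
3 x $12 = $36
Subtract spending:
$36 - $30 = $6

$6


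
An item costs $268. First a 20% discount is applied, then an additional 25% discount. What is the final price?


First discount:
20% of $268 = $53.60
Price after first discount:
$268 - $53.60 = $214.40
Second discount:
25% of $214.40 = $53.60
Final price:
$214.40 - $53.60 = $160.80

$160.80


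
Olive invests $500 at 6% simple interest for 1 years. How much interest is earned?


Use the formula I = P x R x T / 100
P x R x T = 500 x 6 x 1 = 3000
I = 3000 / 100 = $30

$30


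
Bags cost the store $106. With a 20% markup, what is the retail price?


Calculate the markup amount:
20% of $106 = $21.20
Add to cost:
$106 + $21.20 = $127.20

$127.20


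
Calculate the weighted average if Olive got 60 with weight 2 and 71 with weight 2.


Weighted sum:
2 x 60 + 2 x 71 = 262
Total weight:
2 + 2 = 4
Weighted average:
262 / 4 = 65.5

65.5


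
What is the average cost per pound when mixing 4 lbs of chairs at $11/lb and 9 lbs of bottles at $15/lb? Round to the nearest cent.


Cost of chairs:
4 x $11 = $44
Cost of bottles:
9 x $15 = $135
Total cost: $44 + $135 = $179
Total weight: 13 lbs
Average: $179 / 13 = $13.7692... ≈ $13.77/lb

$13.77/lb


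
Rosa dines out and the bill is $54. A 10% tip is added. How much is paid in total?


Calculate the tip:
10% of $54 = $5.40
Add tip to meal cost:
$54 + $5.40 = $59.40

$59.40


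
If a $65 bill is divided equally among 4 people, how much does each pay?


Total bill: $65
Number of people: 4
Each pays: $65 / 4 = $16.25

$16.25


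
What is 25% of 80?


Convert percentage to decimal:
25% = 0.25
Multiply:
80 x 0.25 = 20

20


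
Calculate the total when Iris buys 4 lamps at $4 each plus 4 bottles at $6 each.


Cost of lamps:
4 x $4 = $16
Cost of bottles:
4 x $6 = $24
Add both:
$16 + $24 = $40

$40


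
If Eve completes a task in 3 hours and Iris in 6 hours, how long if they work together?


Eve's rate: 1/3 of the job per hour
Iris's rate: 1/6 of the job per hour
Combined rate: 1/3 + 1/6 = 1/2 per hour
Time = 1 / (1/2) = 2 hours

2 hours


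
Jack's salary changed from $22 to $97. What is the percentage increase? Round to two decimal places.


Find the absolute change:
|97 - 22| = 75
Divide by original and multiply by 100:
75 / 22 x 100 = 340.9090...% ≈ 340.91%

340.91%


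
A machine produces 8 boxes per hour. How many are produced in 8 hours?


Production rate: 8 boxes per hour
Time: 8 hours
Total: 8 x 8 = 64 boxes

64 boxes


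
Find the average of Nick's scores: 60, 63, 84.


Add the scores:
60 + 63 + 84 = 207
Divide by the number of tests:
207 / 3 = 69

69


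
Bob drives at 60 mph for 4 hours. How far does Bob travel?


Use the formula: distance = speed x time
Speed = 60 mph, Time = 4 hours
60 x 4 = 240 miles

240 miles


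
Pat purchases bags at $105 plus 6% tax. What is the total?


Calculate the tax:
6% of $105 = $6.30
Add tax to price:
$105 + $6.30 = $111.30

$111.30


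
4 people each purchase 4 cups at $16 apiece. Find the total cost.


Cost per person:
4 x $16 = $64
Group total:
4 x $64 = $256

$256


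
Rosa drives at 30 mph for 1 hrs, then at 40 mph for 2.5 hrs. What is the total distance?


Leg 1 distance:
30 x 1 = 30 miles
Leg 2 distance:
40 x 2.5 = 100 miles
Total distance:
30 + 100 = 130 miles

130 miles


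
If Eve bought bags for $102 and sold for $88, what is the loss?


Selling price = $88
Cost price = $102
Loss = cost price - selling price:
Loss = $102 - $88 = $14

$14


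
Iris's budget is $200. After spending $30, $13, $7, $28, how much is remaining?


Add up expenses:
$30 + $13 + $7 + $28 = $78
Subtract from budget:
$200 - $78 = $122

$122


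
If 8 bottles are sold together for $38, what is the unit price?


Total cost: $38
Number of items: 8
Unit price: $38 / 8 = $4.75

$4.75


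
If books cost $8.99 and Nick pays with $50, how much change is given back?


Start with the amount paid:
$50
Subtract the price:
$50 - $8.99 = $41.01

$41.01


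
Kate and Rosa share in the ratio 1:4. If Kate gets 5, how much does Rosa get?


Find the multiplier:
5 / 1 = 5
Apply to Rosa's share:
4 x 5 = 20

20


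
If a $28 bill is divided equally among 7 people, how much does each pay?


Total bill: $28
Number of people: 7
Each pays: $28 / 7 = $4

$4


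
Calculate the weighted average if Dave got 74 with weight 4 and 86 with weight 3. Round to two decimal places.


Weighted sum:
4 x 74 + 3 x 86 = 554
Total weight:
4 + 3 = 7
Weighted average:
554 / 7 = 79.1428... ≈ 79.14

79.14


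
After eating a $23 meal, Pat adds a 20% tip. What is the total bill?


Calculate the tip:
20% of $23 = $4.60
Add tip to meal cost:
$23 + $4.60 = $27.60

$27.60


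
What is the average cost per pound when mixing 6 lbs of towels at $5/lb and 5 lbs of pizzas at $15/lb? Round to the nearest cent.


Cost of towels:
6 x $5 = $30
Cost of pizzas:
5 x $15 = $75
Total cost: $30 + $75 = $105
Total weight: 11 lbs
Average: $105 / 11 = $9.5454... ≈ $9.55/lb

$9.55/lb


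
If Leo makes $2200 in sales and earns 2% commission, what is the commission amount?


Convert rate to decimal:
2% = 0.02
Multiply by sales:
$2200 x 0.02 = $44

$44


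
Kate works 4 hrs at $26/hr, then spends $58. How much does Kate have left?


Calculate earnings:
4 x $26 = $104
Subtract spending:
$104 - $58 = $46

$46


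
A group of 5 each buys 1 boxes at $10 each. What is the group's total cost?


Cost per person:
1 x $10 = $10
Group total:
5 x $10 = $50

$50


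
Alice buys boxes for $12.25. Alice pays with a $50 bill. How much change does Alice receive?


Start with the amount paid:
$50
Subtract the price:
$50 - $12.25 = $37.75

$37.75


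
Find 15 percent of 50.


Convert percentage to decimal:
15% = 0.15
Multiply:
50 x 0.15 = 7.5

7.5


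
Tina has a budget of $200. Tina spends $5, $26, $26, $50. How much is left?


Add up expenses:
$5 + $26 + $26 + $50 = $107
Subtract from budget:
$200 - $107 = $93

$93


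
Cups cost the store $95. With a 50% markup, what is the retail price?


Calculate the markup amount:
50% of $95 = $47.50
Add to cost:
$95 + $47.50 = $142.50

$142.50


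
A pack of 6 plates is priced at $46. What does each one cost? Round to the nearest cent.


Total cost: $46
Number of items: 6
Unit price: $46 / 6 = $7.6666... ≈ $7.67

$7.67


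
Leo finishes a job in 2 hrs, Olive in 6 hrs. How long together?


Leo's rate: 1/2 of the job per hour
Olive's rate: 1/6 of the job per hour
Combined rate: 1/2 + 1/6 = 2/3 per hour
Time = 1 / (2/3) = 3/2 = 1.5 hours

1.5 hours


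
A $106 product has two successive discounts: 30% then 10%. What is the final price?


First discount:
30% of $106 = $31.80
Price after first discount:
$106 - $31.80 = $74.20
Second discount:
10% of $74.20 = $7.42
Final price:
$74.20 - $7.42 = $66.78

$66.78
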